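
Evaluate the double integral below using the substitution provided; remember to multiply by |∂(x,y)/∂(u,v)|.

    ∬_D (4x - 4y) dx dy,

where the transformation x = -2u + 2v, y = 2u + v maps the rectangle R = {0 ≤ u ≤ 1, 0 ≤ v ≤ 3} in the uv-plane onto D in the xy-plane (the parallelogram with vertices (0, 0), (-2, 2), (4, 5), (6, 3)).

Compute the Jacobian determinant of (x, y) with respect to (u, v):

    ∂(x,y)/∂(u,v) = | -2  2 | = (-2)(1) - (2)(2) = -6.
                   | 2  1 |

Its absolute value is |J| = 6 (the area scaling factor).

Substituting x = -2u + 2v, y = 2u + v into the integrand,

    4x - 4y → -16u + 4v,

so the integral becomes

    ∬_R (-16u + 4v) · |J| du dv = ∫_0^1 ∫_0^3 (-96u + 24v) dv du.

Inner (v): 108 - 288u.
Outer (u): -36.

Therefore ∬_D (4x - 4y) dx dy = -36.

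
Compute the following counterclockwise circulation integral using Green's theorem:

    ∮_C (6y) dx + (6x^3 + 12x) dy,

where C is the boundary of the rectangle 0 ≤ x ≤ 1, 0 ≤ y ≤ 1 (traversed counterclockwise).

Green's theorem converts the closed line integral into a double integral over the enclosed region D:

    ∮_C P dx + Q dy = ∬_D (∂Q/∂x - ∂P/∂y) dA.

Here P = 6y, Q = 6x^3 + 12x, so

    ∂Q/∂x = 18x^2 + 12,    ∂P/∂y = 6,
    ∂Q/∂x - ∂P/∂y = 18x^2 + 6.

D is the region 0 ≤ x ≤ 1, 0 ≤ y ≤ 1. Evaluating the double integral:

    ∬_D (18x^2 + 6) dA = ∫_0^{1} ∫_0^{1} (18x^2 + 6) dy dx.

Inner (y from 0 to 1): 18x^2 + 6.
Outer (x from 0 to 1): 12.

Therefore ∮_C P dx + Q dy = 12.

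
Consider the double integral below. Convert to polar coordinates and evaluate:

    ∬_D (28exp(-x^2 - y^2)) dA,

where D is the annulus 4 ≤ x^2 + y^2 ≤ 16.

The region D is 2 ≤ r ≤ 4, 0 ≤ θ ≤ 2π in polar coordinates, where x = r cos(θ), y = r sin(θ), and dA = r dr dθ.

Under the substitution, the integrand becomes 28exp(-r^2), so

    ∬_D (28exp(-x^2 - y^2)) dA = ∫_{0}^{2π} ∫_{2}^{4} (28exp(-r^2)) · r dr dθ.

Inner integral (in r): ∫_{2}^{4} (28exp(-r^2)) · r dr = -(14 - 14exp(12))exp(-16).

Outer integral (in θ): ∫_{0}^{2π} (-(14 - 14exp(12))exp(-16)) dθ = -28π (1 - exp(12))exp(-16).

Therefore ∬_D (28exp(-x^2 - y^2)) dA = -28π (1 - exp(12))exp(-16).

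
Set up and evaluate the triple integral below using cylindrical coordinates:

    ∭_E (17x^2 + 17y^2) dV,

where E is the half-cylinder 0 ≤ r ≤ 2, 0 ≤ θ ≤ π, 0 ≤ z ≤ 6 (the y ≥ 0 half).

In cylindrical coordinates, x = r cos(θ), y = r sin(θ), z = z, and dV = r dr dθ dz.

The integrand becomes 17r^2, so

    ∭_E (17x^2 + 17y^2) dV = ∫_{0}^{π} ∫_{0}^{2} ∫_{0}^{6} (17r^2) · r dz dr dθ.

Inner (z): 102r^3.
Middle (r from 0 to 2): 408.
Outer (θ): 408π.

Therefore the triple integral equals 408π.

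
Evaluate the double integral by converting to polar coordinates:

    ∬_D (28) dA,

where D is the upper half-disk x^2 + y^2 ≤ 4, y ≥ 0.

The region D is 0 ≤ r ≤ 2, 0 ≤ θ ≤ π in polar coordinates, where x = r cos(θ), y = r sin(θ), and dA = r dr dθ.

Under the substitution, the integrand becomes 28, so

    ∬_D (28) dA = ∫_{0}^{π} ∫_{0}^{2} (28) · r dr dθ.

Inner integral (in r): ∫_{0}^{2} (28) · r dr = 56.

Outer integral (in θ): ∫_{0}^{π} (56) dθ = 56π.

Therefore ∬_D (28) dA = 56π.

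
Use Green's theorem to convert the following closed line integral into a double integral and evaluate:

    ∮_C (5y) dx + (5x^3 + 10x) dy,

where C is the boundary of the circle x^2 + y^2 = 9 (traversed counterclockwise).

Green's theorem converts the closed line integral into a double integral over the enclosed region D:

    ∮_C P dx + Q dy = ∬_D (∂Q/∂x - ∂P/∂y) dA.

Here P = 5y, Q = 5x^3 + 10x, so

    ∂Q/∂x = 15x^2 + 10,    ∂P/∂y = 5,
    ∂Q/∂x - ∂P/∂y = 15x^2 + 5.

D is the region x^2 + y^2 ≤ 9. Evaluating the double integral:

In polar coordinates (x = r cos θ, y = r sin θ, dA = r dr dθ) the integrand becomes 15r^2cos(θ)^2 + 5, so

    ∬_D (15x^2 + 5) dA = ∫_0^{2π} ∫_0^{3} (15r^2cos(θ)^2 + 5) · r dr dθ.

Inner (r from 0 to 3): 1215cos(θ)^2/4 + 45/2.
Outer (θ from 0 to 2π): 1395π/4.

Therefore ∮_C P dx + Q dy = 1395π/4.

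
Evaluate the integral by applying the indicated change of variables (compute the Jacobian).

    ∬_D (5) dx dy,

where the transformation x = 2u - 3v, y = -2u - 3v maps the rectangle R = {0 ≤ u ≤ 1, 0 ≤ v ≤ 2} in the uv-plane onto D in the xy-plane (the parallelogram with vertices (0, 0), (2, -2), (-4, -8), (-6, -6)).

Compute the Jacobian determinant of (x, y) with respect to (u, v):

    ∂(x,y)/∂(u,v) = | 2  -3 | = (2)(-3) - (-3)(-2) = -12.
                   | -2  -3 |

Its absolute value is |J| = 12 (the area scaling factor).

Substituting x = 2u - 3v, y = -2u - 3v into the integrand,

    5 → 5,

so the integral becomes

    ∬_R (5) · |J| du dv = ∫_0^1 ∫_0^2 (60) dv du.

Inner (v): 120.
Outer (u): 120.

Therefore ∬_D (5) dx dy = 120.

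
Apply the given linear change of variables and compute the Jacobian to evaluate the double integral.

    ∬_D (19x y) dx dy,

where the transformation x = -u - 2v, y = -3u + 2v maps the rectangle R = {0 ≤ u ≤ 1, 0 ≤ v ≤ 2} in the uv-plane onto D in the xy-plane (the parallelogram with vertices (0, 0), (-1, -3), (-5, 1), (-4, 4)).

Compute the Jacobian determinant of (x, y) with respect to (u, v):

    ∂(x,y)/∂(u,v) = | -1  -2 | = (-1)(2) - (-2)(-3) = -8.
                   | -3  2 |

Its absolute value is |J| = 8 (the area scaling factor).

Substituting x = -u - 2v, y = -3u + 2v into the integrand,

    19x y → 57u^2 + 76u v - 76v^2,

so the integral becomes

    ∬_R (57u^2 + 76u v - 76v^2) · |J| du dv = ∫_0^1 ∫_0^2 (456u^2 + 608u v - 608v^2) dv du.

Inner (v): 912u^2 + 1216u - 4864/3.
Outer (u): -2128/3.

Therefore ∬_D (19x y) dx dy = -2128/3.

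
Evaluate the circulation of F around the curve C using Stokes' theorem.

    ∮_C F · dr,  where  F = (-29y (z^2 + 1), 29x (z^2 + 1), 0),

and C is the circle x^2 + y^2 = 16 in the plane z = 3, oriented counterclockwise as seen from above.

Let S be the flat disk x^2 + y^2 ≤ 16 in the plane z = 3, with upward unit normal n̂ = ẑ. By Stokes' theorem,

    ∮_C F · dr = ∬_S (∇ × F) · n̂ dS = ∬_D (curl F)_z dA,

where D is the disk x^2 + y^2 ≤ 16.

Compute the curl of F = (-29y (z^2 + 1), 29x (z^2 + 1), 0):
    (∇ × F)_x = ∂F_z/∂y - ∂F_y/∂z = -58x z,
    (∇ × F)_y = ∂F_x/∂z - ∂F_z/∂x = -58y z,
    (∇ × F)_z = ∂F_y/∂x - ∂F_x/∂y = 58z^2 + 58.

On z = 3, (curl F)_z = 580.

Convert to polar (x = r cos θ, y = r sin θ, dA = r dr dθ); the integrand becomes 580, so

    ∬_D (curl F)_z dA = ∫_0^{2π} ∫_0^{4} (580) · r dr dθ.

Inner (r from 0 to 4): 4640.
Outer (θ from 0 to 2π): 9280π.

Therefore ∮_C F · dr = 9280π.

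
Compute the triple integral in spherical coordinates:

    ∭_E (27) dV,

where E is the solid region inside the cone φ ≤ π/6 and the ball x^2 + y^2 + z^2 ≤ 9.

In spherical coordinates, x = ρ sin(φ) cos(θ), y = ρ sin(φ) sin(θ), z = ρ cos(φ), and dV = ρ^2 sin(φ) dρ dφ dθ.

The integrand becomes 27, so

    ∭_E (27) dV = ∫_{0}^{2π} ∫_{0}^{π/6} ∫_{0}^{3} (27) · ρ^2 sin(φ) dρ dφ dθ.

Inner (ρ): 243sin(φ).
Middle (φ): 243 - 243sqrt(3)/2.
Outer (θ): 243π (2 - sqrt(3)).

Therefore the triple integral equals 243π (2 - sqrt(3)).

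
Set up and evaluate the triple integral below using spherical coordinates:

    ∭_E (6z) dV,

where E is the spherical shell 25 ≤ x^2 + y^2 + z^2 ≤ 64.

In spherical coordinates, x = ρ sin(φ) cos(θ), y = ρ sin(φ) sin(θ), z = ρ cos(φ), and dV = ρ^2 sin(φ) dρ dφ dθ.

The integrand becomes 6ρ cos(φ), so

    ∭_E (6z) dV = ∫_{0}^{2π} ∫_{0}^{π} ∫_{5}^{8} (6ρ cos(φ)) · ρ^2 sin(φ) dρ dφ dθ.

Inner (ρ): 10413sin(2φ)/4.
Middle (φ): 0.
Outer (θ): 0.

Therefore the triple integral equals 0.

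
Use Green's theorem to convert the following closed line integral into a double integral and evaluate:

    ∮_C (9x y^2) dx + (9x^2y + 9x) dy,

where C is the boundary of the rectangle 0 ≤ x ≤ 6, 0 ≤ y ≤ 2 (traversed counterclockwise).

Green's theorem converts the closed line integral into a double integral over the enclosed region D:

    ∮_C P dx + Q dy = ∬_D (∂Q/∂x - ∂P/∂y) dA.

Here P = 9x y^2, Q = 9x^2y + 9x, so

    ∂Q/∂x = 18x y + 9,    ∂P/∂y = 18x y,
    ∂Q/∂x - ∂P/∂y = 9.

D is the region 0 ≤ x ≤ 6, 0 ≤ y ≤ 2. Evaluating the double integral:

    ∬_D (9) dA = ∫_0^{6} ∫_0^{2} (9) dy dx.

Inner (y from 0 to 2): 18.
Outer (x from 0 to 6): 108.

Therefore ∮_C P dx + Q dy = 108.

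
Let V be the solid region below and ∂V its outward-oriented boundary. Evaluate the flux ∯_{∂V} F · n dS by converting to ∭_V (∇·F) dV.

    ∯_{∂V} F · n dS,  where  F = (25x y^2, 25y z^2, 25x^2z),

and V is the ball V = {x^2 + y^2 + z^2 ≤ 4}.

By the divergence theorem,

    ∯_{∂V} F · n dS = ∭_V (∇ · F) dV.

Compute the divergence:
    ∇ · F = ∂F_x/∂x + ∂F_y/∂y + ∂F_z/∂z = 25y^2 + 25z^2 + 25x^2 = 25x^2 + 25y^2 + 25z^2.

In spherical coordinates, x = ρ sin(φ) cos(θ), y = ρ sin(φ) sin(θ), z = ρ cos(φ), dV = ρ^2 sin(φ) dρ dφ dθ, with 0 ≤ ρ ≤ 2, 0 ≤ φ ≤ π, 0 ≤ θ ≤ 2π.

The integrand, after substitution and multiplying by the volume element, becomes (25ρ^2) · ρ^2 sin(φ), so

    ∭_V (∇·F) dV = ∫_0^{2π} ∫_0^{π} ∫_0^{2} (25ρ^2) · ρ^2 sin(φ) dρ dφ dθ.

Inner (ρ from 0 to 2): 160sin(φ).
Middle (φ from 0 to π): 320.
Outer (θ from 0 to 2π): 640π.

Therefore ∯_{∂V} F · n dS = 640π.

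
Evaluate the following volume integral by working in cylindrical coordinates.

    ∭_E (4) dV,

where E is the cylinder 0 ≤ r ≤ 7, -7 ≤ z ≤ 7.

In cylindrical coordinates, x = r cos(θ), y = r sin(θ), z = z, and dV = r dr dθ dz.

The integrand becomes 4, so

    ∭_E (4) dV = ∫_{0}^{2π} ∫_{0}^{7} ∫_{-7}^{7} (4) · r dz dr dθ.

Inner (z): 56r.
Middle (r from 0 to 7): 1372.
Outer (θ): 2744π.

Therefore the triple integral equals 2744π.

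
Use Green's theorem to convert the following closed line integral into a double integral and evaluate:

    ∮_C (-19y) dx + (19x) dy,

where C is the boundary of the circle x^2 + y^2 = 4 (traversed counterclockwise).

Green's theorem converts the closed line integral into a double integral over the enclosed region D:

    ∮_C P dx + Q dy = ∬_D (∂Q/∂x - ∂P/∂y) dA.

Here P = -19y, Q = 19x, so

    ∂Q/∂x = 19,    ∂P/∂y = -19,
    ∂Q/∂x - ∂P/∂y = 38.

D is the region x^2 + y^2 ≤ 4. Evaluating the double integral:

In polar coordinates (x = r cos θ, y = r sin θ, dA = r dr dθ) the integrand becomes 38, so

    ∬_D (38) dA = ∫_0^{2π} ∫_0^{2} (38) · r dr dθ.

Inner (r from 0 to 2): 76.
Outer (θ from 0 to 2π): 152π.

Therefore ∮_C P dx + Q dy = 152π.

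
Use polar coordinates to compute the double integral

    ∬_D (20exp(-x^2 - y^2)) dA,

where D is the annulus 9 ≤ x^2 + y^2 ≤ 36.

The region D is 3 ≤ r ≤ 6, 0 ≤ θ ≤ 2π in polar coordinates, where x = r cos(θ), y = r sin(θ), and dA = r dr dθ.

Under the substitution, the integrand becomes 20exp(-r^2), so

    ∬_D (20exp(-x^2 - y^2)) dA = ∫_{0}^{2π} ∫_{3}^{6} (20exp(-r^2)) · r dr dθ.

Inner integral (in r): ∫_{3}^{6} (20exp(-r^2)) · r dr = -(10 - 10exp(27))exp(-36).

Outer integral (in θ): ∫_{0}^{2π} (-(10 - 10exp(27))exp(-36)) dθ = -20π (1 - exp(27))exp(-36).

Therefore ∬_D (20exp(-x^2 - y^2)) dA = -20π (1 - exp(27))exp(-36).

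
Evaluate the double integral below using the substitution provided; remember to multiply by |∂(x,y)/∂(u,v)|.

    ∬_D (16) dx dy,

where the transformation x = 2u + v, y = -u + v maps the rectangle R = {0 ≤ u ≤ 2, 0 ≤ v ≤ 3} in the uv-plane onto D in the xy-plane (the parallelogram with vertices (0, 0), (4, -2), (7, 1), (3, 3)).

Compute the Jacobian determinant of (x, y) with respect to (u, v):

    ∂(x,y)/∂(u,v) = | 2  1 | = (2)(1) - (1)(-1) = 3.
                   | -1  1 |

Its absolute value is |J| = 3 (the area scaling factor).

Substituting x = 2u + v, y = -u + v into the integrand,

    16 → 16,

so the integral becomes

    ∬_R (16) · |J| du dv = ∫_0^2 ∫_0^3 (48) dv du.

Inner (v): 144.
Outer (u): 288.

Therefore ∬_D (16) dx dy = 288.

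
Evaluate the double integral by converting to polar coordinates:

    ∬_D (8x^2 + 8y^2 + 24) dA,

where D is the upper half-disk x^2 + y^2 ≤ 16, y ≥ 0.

The region D is 0 ≤ r ≤ 4, 0 ≤ θ ≤ π in polar coordinates, where x = r cos(θ), y = r sin(θ), and dA = r dr dθ.

Under the substitution, the integrand becomes 8r^2 + 24, so

    ∬_D (8x^2 + 8y^2 + 24) dA = ∫_{0}^{π} ∫_{0}^{4} (8r^2 + 24) · r dr dθ.

Inner integral (in r): ∫_{0}^{4} (8r^2 + 24) · r dr = 704.

Outer integral (in θ): ∫_{0}^{π} (704) dθ = 704π.

Therefore ∬_D (8x^2 + 8y^2 + 24) dA = 704π.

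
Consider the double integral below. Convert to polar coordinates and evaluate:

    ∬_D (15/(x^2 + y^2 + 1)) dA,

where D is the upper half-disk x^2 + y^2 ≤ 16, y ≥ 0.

The region D is 0 ≤ r ≤ 4, 0 ≤ θ ≤ π in polar coordinates, where x = r cos(θ), y = r sin(θ), and dA = r dr dθ.

Under the substitution, the integrand becomes 15/(r^2 + 1), so

    ∬_D (15/(x^2 + y^2 + 1)) dA = ∫_{0}^{π} ∫_{0}^{4} (15/(r^2 + 1)) · r dr dθ.

Inner integral (in r): ∫_{0}^{4} (15/(r^2 + 1)) · r dr = 15log(17)/2.

Outer integral (in θ): ∫_{0}^{π} (15log(17)/2) dθ = 15π log(17)/2.

Therefore ∬_D (15/(x^2 + y^2 + 1)) dA = 15π log(17)/2.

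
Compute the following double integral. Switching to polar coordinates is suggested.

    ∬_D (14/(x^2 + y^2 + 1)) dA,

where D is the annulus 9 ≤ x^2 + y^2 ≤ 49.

The region D is 3 ≤ r ≤ 7, 0 ≤ θ ≤ 2π in polar coordinates, where x = r cos(θ), y = r sin(θ), and dA = r dr dθ.

Under the substitution, the integrand becomes 14/(r^2 + 1), so

    ∬_D (14/(x^2 + y^2 + 1)) dA = ∫_{0}^{2π} ∫_{3}^{7} (14/(r^2 + 1)) · r dr dθ.

Inner integral (in r): ∫_{3}^{7} (14/(r^2 + 1)) · r dr = log(78125).

Outer integral (in θ): ∫_{0}^{2π} (log(78125)) dθ = 14π log(5).

Therefore ∬_D (14/(x^2 + y^2 + 1)) dA = 14π log(5).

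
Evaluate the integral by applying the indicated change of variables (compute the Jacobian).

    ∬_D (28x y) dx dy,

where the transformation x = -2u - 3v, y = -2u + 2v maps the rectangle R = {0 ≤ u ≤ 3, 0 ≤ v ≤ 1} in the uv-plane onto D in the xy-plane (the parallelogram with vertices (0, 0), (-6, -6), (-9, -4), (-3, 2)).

Compute the Jacobian determinant of (x, y) with respect to (u, v):

    ∂(x,y)/∂(u,v) = | -2  -3 | = (-2)(2) - (-3)(-2) = -10.
                   | -2  2 |

Its absolute value is |J| = 10 (the area scaling factor).

Substituting x = -2u - 3v, y = -2u + 2v into the integrand,

    28x y → 112u^2 + 56u v - 168v^2,

so the integral becomes

    ∬_R (112u^2 + 56u v - 168v^2) · |J| du dv = ∫_0^3 ∫_0^1 (1120u^2 + 560u v - 1680v^2) dv du.

Inner (v): 1120u^2 + 280u - 560.
Outer (u): 9660.

Therefore ∬_D (28x y) dx dy = 9660.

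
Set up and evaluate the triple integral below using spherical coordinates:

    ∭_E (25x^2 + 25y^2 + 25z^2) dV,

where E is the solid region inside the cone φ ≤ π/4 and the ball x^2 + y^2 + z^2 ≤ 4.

In spherical coordinates, x = ρ sin(φ) cos(θ), y = ρ sin(φ) sin(θ), z = ρ cos(φ), and dV = ρ^2 sin(φ) dρ dφ dθ.

The integrand becomes 25ρ^2, so

    ∭_E (25x^2 + 25y^2 + 25z^2) dV = ∫_{0}^{2π} ∫_{0}^{π/4} ∫_{0}^{2} (25ρ^2) · ρ^2 sin(φ) dρ dφ dθ.

Inner (ρ): 160sin(φ).
Middle (φ): 160 - 80sqrt(2).
Outer (θ): 160π (2 - sqrt(2)).

Therefore the triple integral equals 160π (2 - sqrt(2)).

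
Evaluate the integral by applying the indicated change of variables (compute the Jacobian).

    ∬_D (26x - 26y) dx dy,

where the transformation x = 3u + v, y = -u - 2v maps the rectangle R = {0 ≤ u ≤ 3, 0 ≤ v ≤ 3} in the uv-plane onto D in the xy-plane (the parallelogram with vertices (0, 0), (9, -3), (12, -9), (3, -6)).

Compute the Jacobian determinant of (x, y) with respect to (u, v):

    ∂(x,y)/∂(u,v) = | 3  1 | = (3)(-2) - (1)(-1) = -5.
                   | -1  -2 |

Its absolute value is |J| = 5 (the area scaling factor).

Substituting x = 3u + v, y = -u - 2v into the integrand,

    26x - 26y → 104u + 78v,

so the integral becomes

    ∬_R (104u + 78v) · |J| du dv = ∫_0^3 ∫_0^3 (520u + 390v) dv du.

Inner (v): 1560u + 1755.
Outer (u): 12285.

Therefore ∬_D (26x - 26y) dx dy = 12285.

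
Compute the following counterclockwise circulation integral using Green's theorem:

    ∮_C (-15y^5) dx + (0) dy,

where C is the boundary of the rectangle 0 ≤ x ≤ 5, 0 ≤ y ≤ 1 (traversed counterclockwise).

Green's theorem converts the closed line integral into a double integral over the enclosed region D:

    ∮_C P dx + Q dy = ∬_D (∂Q/∂x - ∂P/∂y) dA.

Here P = -15y^5, Q = 0, so

    ∂Q/∂x = 0,    ∂P/∂y = -75y^4,
    ∂Q/∂x - ∂P/∂y = 75y^4.

D is the region 0 ≤ x ≤ 5, 0 ≤ y ≤ 1. Evaluating the double integral:

    ∬_D (75y^4) dA = ∫_0^{5} ∫_0^{1} (75y^4) dy dx.

Inner (y from 0 to 1): 15.
Outer (x from 0 to 5): 75.

Therefore ∮_C P dx + Q dy = 75.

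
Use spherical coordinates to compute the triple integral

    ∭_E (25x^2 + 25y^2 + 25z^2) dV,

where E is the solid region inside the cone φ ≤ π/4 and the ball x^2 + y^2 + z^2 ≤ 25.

In spherical coordinates, x = ρ sin(φ) cos(θ), y = ρ sin(φ) sin(θ), z = ρ cos(φ), and dV = ρ^2 sin(φ) dρ dφ dθ.

The integrand becomes 25ρ^2, so

    ∭_E (25x^2 + 25y^2 + 25z^2) dV = ∫_{0}^{2π} ∫_{0}^{π/4} ∫_{0}^{5} (25ρ^2) · ρ^2 sin(φ) dρ dφ dθ.

Inner (ρ): 15625sin(φ).
Middle (φ): 15625 - 15625sqrt(2)/2.
Outer (θ): 15625π (2 - sqrt(2)).

Therefore the triple integral equals 15625π (2 - sqrt(2)).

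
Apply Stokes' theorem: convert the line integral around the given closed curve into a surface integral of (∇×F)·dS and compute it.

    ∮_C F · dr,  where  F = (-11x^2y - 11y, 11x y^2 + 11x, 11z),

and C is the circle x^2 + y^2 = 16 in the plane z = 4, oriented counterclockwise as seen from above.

Let S be the flat disk x^2 + y^2 ≤ 16 in the plane z = 4, with upward unit normal n̂ = ẑ. By Stokes' theorem,

    ∮_C F · dr = ∬_S (∇ × F) · n̂ dS = ∬_D (curl F)_z dA,

where D is the disk x^2 + y^2 ≤ 16.

Compute the curl of F = (-11x^2y - 11y, 11x y^2 + 11x, 11z):
    (∇ × F)_x = ∂F_z/∂y - ∂F_y/∂z = 0,
    (∇ × F)_y = ∂F_x/∂z - ∂F_z/∂x = 0,
    (∇ × F)_z = ∂F_y/∂x - ∂F_x/∂y = 11x^2 + 11y^2 + 22.

On z = 4, (curl F)_z = 11x^2 + 11y^2 + 22.

Convert to polar (x = r cos θ, y = r sin θ, dA = r dr dθ); the integrand becomes 11r^2 + 22, so

    ∬_D (curl F)_z dA = ∫_0^{2π} ∫_0^{4} (11r^2 + 22) · r dr dθ.

Inner (r from 0 to 4): 880.
Outer (θ from 0 to 2π): 1760π.

Therefore ∮_C F · dr = 1760π.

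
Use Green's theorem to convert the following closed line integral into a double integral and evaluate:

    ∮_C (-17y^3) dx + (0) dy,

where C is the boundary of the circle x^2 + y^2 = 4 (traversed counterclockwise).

Green's theorem converts the closed line integral into a double integral over the enclosed region D:

    ∮_C P dx + Q dy = ∬_D (∂Q/∂x - ∂P/∂y) dA.

Here P = -17y^3, Q = 0, so

    ∂Q/∂x = 0,    ∂P/∂y = -51y^2,
    ∂Q/∂x - ∂P/∂y = 51y^2.

D is the region x^2 + y^2 ≤ 4. Evaluating the double integral:

In polar coordinates (x = r cos θ, y = r sin θ, dA = r dr dθ) the integrand becomes 51r^2sin(θ)^2, so

    ∬_D (51y^2) dA = ∫_0^{2π} ∫_0^{2} (51r^2sin(θ)^2) · r dr dθ.

Inner (r from 0 to 2): 204sin(θ)^2.
Outer (θ from 0 to 2π): 204π.

Therefore ∮_C P dx + Q dy = 204π.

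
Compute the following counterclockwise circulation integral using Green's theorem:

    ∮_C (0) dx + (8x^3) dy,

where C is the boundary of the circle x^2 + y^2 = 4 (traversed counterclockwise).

Green's theorem converts the closed line integral into a double integral over the enclosed region D:

    ∮_C P dx + Q dy = ∬_D (∂Q/∂x - ∂P/∂y) dA.

Here P = 0, Q = 8x^3, so

    ∂Q/∂x = 24x^2,    ∂P/∂y = 0,
    ∂Q/∂x - ∂P/∂y = 24x^2.

D is the region x^2 + y^2 ≤ 4. Evaluating the double integral:

In polar coordinates (x = r cos θ, y = r sin θ, dA = r dr dθ) the integrand becomes 24r^2cos(θ)^2, so

    ∬_D (24x^2) dA = ∫_0^{2π} ∫_0^{2} (24r^2cos(θ)^2) · r dr dθ.

Inner (r from 0 to 2): 96cos(θ)^2.
Outer (θ from 0 to 2π): 96π.

Therefore ∮_C P dx + Q dy = 96π.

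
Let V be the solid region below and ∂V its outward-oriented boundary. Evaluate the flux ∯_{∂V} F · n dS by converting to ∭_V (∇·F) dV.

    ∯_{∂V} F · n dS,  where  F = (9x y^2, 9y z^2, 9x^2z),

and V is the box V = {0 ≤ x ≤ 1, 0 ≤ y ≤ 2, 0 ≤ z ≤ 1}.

By the divergence theorem,

    ∯_{∂V} F · n dS = ∭_V (∇ · F) dV.

Compute the divergence:
    ∇ · F = ∂F_x/∂x + ∂F_y/∂y + ∂F_z/∂z = 9y^2 + 9z^2 + 9x^2 = 9x^2 + 9y^2 + 9z^2.

V is a rectangular box, so dV = dx dy dz with 0 ≤ x ≤ 1, 0 ≤ y ≤ 2, 0 ≤ z ≤ 1.

Integrate (9x^2 + 9y^2 + 9z^2) over V as an iterated integral:

    ∭_V (∇·F) dV = ∫_0^{1} ∫_0^{2} ∫_0^{1} (9x^2 + 9y^2 + 9z^2) dz dy dx.

Inner (z from 0 to 1): 9x^2 + 9y^2 + 3.
Middle (y from 0 to 2): 18x^2 + 30.
Outer (x from 0 to 1): 36.

Therefore ∯_{∂V} F · n dS = 36.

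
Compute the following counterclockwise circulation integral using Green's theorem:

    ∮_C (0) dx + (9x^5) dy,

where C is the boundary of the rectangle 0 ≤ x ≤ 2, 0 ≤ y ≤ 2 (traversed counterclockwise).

Green's theorem converts the closed line integral into a double integral over the enclosed region D:

    ∮_C P dx + Q dy = ∬_D (∂Q/∂x - ∂P/∂y) dA.

Here P = 0, Q = 9x^5, so

    ∂Q/∂x = 45x^4,    ∂P/∂y = 0,
    ∂Q/∂x - ∂P/∂y = 45x^4.

D is the region 0 ≤ x ≤ 2, 0 ≤ y ≤ 2. Evaluating the double integral:

    ∬_D (45x^4) dA = ∫_0^{2} ∫_0^{2} (45x^4) dy dx.

Inner (y from 0 to 2): 90x^4.
Outer (x from 0 to 2): 576.

Therefore ∮_C P dx + Q dy = 576.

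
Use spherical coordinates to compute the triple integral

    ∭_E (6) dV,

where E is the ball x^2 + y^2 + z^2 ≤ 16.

In spherical coordinates, x = ρ sin(φ) cos(θ), y = ρ sin(φ) sin(θ), z = ρ cos(φ), and dV = ρ^2 sin(φ) dρ dφ dθ.

The integrand becomes 6, so

    ∭_E (6) dV = ∫_{0}^{2π} ∫_{0}^{π} ∫_{0}^{4} (6) · ρ^2 sin(φ) dρ dφ dθ.

Inner (ρ): 128sin(φ).
Middle (φ): 256.
Outer (θ): 512π.

Therefore the triple integral equals 512π.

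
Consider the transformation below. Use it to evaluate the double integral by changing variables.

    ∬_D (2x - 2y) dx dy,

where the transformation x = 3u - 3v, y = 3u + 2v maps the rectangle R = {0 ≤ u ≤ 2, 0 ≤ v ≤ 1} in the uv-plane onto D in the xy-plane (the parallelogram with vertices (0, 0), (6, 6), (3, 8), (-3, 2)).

Compute the Jacobian determinant of (x, y) with respect to (u, v):

    ∂(x,y)/∂(u,v) = | 3  -3 | = (3)(2) - (-3)(3) = 15.
                   | 3  2 |

Its absolute value is |J| = 15 (the area scaling factor).

Substituting x = 3u - 3v, y = 3u + 2v into the integrand,

    2x - 2y → -10v,

so the integral becomes

    ∬_R (-10v) · |J| du dv = ∫_0^2 ∫_0^1 (-150v) dv du.

Inner (v): -75.
Outer (u): -150.

Therefore ∬_D (2x - 2y) dx dy = -150.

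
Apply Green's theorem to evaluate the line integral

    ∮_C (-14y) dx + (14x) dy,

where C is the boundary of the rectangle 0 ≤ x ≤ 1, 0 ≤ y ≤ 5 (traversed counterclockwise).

Green's theorem converts the closed line integral into a double integral over the enclosed region D:

    ∮_C P dx + Q dy = ∬_D (∂Q/∂x - ∂P/∂y) dA.

Here P = -14y, Q = 14x, so

    ∂Q/∂x = 14,    ∂P/∂y = -14,
    ∂Q/∂x - ∂P/∂y = 28.

D is the region 0 ≤ x ≤ 1, 0 ≤ y ≤ 5. Evaluating the double integral:

    ∬_D (28) dA = ∫_0^{1} ∫_0^{5} (28) dy dx.

Inner (y from 0 to 5): 140.
Outer (x from 0 to 1): 140.

Therefore ∮_C P dx + Q dy = 140.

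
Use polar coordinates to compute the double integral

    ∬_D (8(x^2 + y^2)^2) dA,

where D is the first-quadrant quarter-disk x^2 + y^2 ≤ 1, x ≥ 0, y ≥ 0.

The region D is 0 ≤ r ≤ 1, 0 ≤ θ ≤ π/2 in polar coordinates, where x = r cos(θ), y = r sin(θ), and dA = r dr dθ.

Under the substitution, the integrand becomes 8r^4, so

    ∬_D (8(x^2 + y^2)^2) dA = ∫_{0}^{π/2} ∫_{0}^{1} (8r^4) · r dr dθ.

Inner integral (in r): ∫_{0}^{1} (8r^4) · r dr = 4/3.

Outer integral (in θ): ∫_{0}^{π/2} (4/3) dθ = 2π/3.

Therefore ∬_D (8(x^2 + y^2)^2) dA = 2π/3.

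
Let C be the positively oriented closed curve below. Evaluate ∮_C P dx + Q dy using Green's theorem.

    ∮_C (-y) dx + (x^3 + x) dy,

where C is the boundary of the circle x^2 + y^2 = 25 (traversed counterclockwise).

Green's theorem converts the closed line integral into a double integral over the enclosed region D:

    ∮_C P dx + Q dy = ∬_D (∂Q/∂x - ∂P/∂y) dA.

Here P = -y, Q = x^3 + x, so

    ∂Q/∂x = 3x^2 + 1,    ∂P/∂y = -1,
    ∂Q/∂x - ∂P/∂y = 3x^2 + 2.

D is the region x^2 + y^2 ≤ 25. Evaluating the double integral:

In polar coordinates (x = r cos θ, y = r sin θ, dA = r dr dθ) the integrand becomes 3r^2cos(θ)^2 + 2, so

    ∬_D (3x^2 + 2) dA = ∫_0^{2π} ∫_0^{5} (3r^2cos(θ)^2 + 2) · r dr dθ.

Inner (r from 0 to 5): 1875cos(θ)^2/4 + 25.
Outer (θ from 0 to 2π): 2075π/4.

Therefore ∮_C P dx + Q dy = 2075π/4.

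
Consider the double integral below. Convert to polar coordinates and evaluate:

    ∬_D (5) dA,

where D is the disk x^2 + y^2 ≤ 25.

The region D is 0 ≤ r ≤ 5, 0 ≤ θ ≤ 2π in polar coordinates, where x = r cos(θ), y = r sin(θ), and dA = r dr dθ.

Under the substitution, the integrand becomes 5, so

    ∬_D (5) dA = ∫_{0}^{2π} ∫_{0}^{5} (5) · r dr dθ.

Inner integral (in r): ∫_{0}^{5} (5) · r dr = 125/2.

Outer integral (in θ): ∫_{0}^{2π} (125/2) dθ = 125π.

Therefore ∬_D (5) dA = 125π.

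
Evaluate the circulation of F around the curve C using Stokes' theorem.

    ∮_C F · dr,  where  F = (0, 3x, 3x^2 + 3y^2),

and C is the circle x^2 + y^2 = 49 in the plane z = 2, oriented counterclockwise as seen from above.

Let S be the flat disk x^2 + y^2 ≤ 49 in the plane z = 2, with upward unit normal n̂ = ẑ. By Stokes' theorem,

    ∮_C F · dr = ∬_S (∇ × F) · n̂ dS = ∬_D (curl F)_z dA,

where D is the disk x^2 + y^2 ≤ 49.

Compute the curl of F = (0, 3x, 3x^2 + 3y^2):
    (∇ × F)_x = ∂F_z/∂y - ∂F_y/∂z = 6y,
    (∇ × F)_y = ∂F_x/∂z - ∂F_z/∂x = -6x,
    (∇ × F)_z = ∂F_y/∂x - ∂F_x/∂y = 3.

On z = 2, (curl F)_z = 3.

Convert to polar (x = r cos θ, y = r sin θ, dA = r dr dθ); the integrand becomes 3, so

    ∬_D (curl F)_z dA = ∫_0^{2π} ∫_0^{7} (3) · r dr dθ.

Inner (r from 0 to 7): 147/2.
Outer (θ from 0 to 2π): 147π.

Therefore ∮_C F · dr = 147π.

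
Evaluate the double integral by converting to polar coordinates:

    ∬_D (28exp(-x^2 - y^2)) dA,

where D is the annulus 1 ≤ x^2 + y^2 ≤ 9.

The region D is 1 ≤ r ≤ 3, 0 ≤ θ ≤ 2π in polar coordinates, where x = r cos(θ), y = r sin(θ), and dA = r dr dθ.

Under the substitution, the integrand becomes 28exp(-r^2), so

    ∬_D (28exp(-x^2 - y^2)) dA = ∫_{0}^{2π} ∫_{1}^{3} (28exp(-r^2)) · r dr dθ.

Inner integral (in r): ∫_{1}^{3} (28exp(-r^2)) · r dr = -(14 - 14exp(8))exp(-9).

Outer integral (in θ): ∫_{0}^{2π} (-(14 - 14exp(8))exp(-9)) dθ = -28π (1 - exp(8))exp(-9).

Therefore ∬_D (28exp(-x^2 - y^2)) dA = -28π (1 - exp(8))exp(-9).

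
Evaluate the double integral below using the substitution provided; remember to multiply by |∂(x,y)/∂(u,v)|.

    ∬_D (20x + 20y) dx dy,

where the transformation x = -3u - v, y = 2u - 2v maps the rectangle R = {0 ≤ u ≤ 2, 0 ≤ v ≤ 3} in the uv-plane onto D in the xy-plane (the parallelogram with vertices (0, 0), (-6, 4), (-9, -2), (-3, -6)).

Compute the Jacobian determinant of (x, y) with respect to (u, v):

    ∂(x,y)/∂(u,v) = | -3  -1 | = (-3)(-2) - (-1)(2) = 8.
                   | 2  -2 |

Its absolute value is |J| = 8 (the area scaling factor).

Substituting x = -3u - v, y = 2u - 2v into the integrand,

    20x + 20y → -20u - 60v,

so the integral becomes

    ∬_R (-20u - 60v) · |J| du dv = ∫_0^2 ∫_0^3 (-160u - 480v) dv du.

Inner (v): -480u - 2160.
Outer (u): -5280.

Therefore ∬_D (20x + 20y) dx dy = -5280.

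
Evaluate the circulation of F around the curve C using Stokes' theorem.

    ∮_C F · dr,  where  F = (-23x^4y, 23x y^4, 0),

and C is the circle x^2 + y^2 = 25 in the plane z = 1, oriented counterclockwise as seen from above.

Let S be the flat disk x^2 + y^2 ≤ 25 in the plane z = 1, with upward unit normal n̂ = ẑ. By Stokes' theorem,

    ∮_C F · dr = ∬_S (∇ × F) · n̂ dS = ∬_D (curl F)_z dA,

where D is the disk x^2 + y^2 ≤ 25.

Compute the curl of F = (-23x^4y, 23x y^4, 0):
    (∇ × F)_x = ∂F_z/∂y - ∂F_y/∂z = 0,
    (∇ × F)_y = ∂F_x/∂z - ∂F_z/∂x = 0,
    (∇ × F)_z = ∂F_y/∂x - ∂F_x/∂y = 23x^4 + 23y^4.

On z = 1, (curl F)_z = 23x^4 + 23y^4.

Convert to polar (x = r cos θ, y = r sin θ, dA = r dr dθ); the integrand becomes 23r^4(sin(θ)^4 + cos(θ)^4), so

    ∬_D (curl F)_z dA = ∫_0^{2π} ∫_0^{5} (23r^4(sin(θ)^4 + cos(θ)^4)) · r dr dθ.

Inner (r from 0 to 5): 359375sin(θ)^4/6 + 359375cos(θ)^4/6.
Outer (θ from 0 to 2π): 359375π/4.

Therefore ∮_C F · dr = 359375π/4.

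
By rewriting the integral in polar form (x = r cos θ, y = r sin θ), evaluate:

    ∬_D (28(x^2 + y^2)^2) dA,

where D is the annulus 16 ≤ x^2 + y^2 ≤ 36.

The region D is 4 ≤ r ≤ 6, 0 ≤ θ ≤ 2π in polar coordinates, where x = r cos(θ), y = r sin(θ), and dA = r dr dθ.

Under the substitution, the integrand becomes 28r^4, so

    ∬_D (28(x^2 + y^2)^2) dA = ∫_{0}^{2π} ∫_{4}^{6} (28r^4) · r dr dθ.

Inner integral (in r): ∫_{4}^{6} (28r^4) · r dr = 595840/3.

Outer integral (in θ): ∫_{0}^{2π} (595840/3) dθ = 1191680π/3.

Therefore ∬_D (28(x^2 + y^2)^2) dA = 1191680π/3.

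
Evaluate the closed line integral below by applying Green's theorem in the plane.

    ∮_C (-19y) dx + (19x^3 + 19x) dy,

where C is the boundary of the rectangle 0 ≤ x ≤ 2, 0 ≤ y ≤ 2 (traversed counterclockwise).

Green's theorem converts the closed line integral into a double integral over the enclosed region D:

    ∮_C P dx + Q dy = ∬_D (∂Q/∂x - ∂P/∂y) dA.

Here P = -19y, Q = 19x^3 + 19x, so

    ∂Q/∂x = 57x^2 + 19,    ∂P/∂y = -19,
    ∂Q/∂x - ∂P/∂y = 57x^2 + 38.

D is the region 0 ≤ x ≤ 2, 0 ≤ y ≤ 2. Evaluating the double integral:

    ∬_D (57x^2 + 38) dA = ∫_0^{2} ∫_0^{2} (57x^2 + 38) dy dx.

Inner (y from 0 to 2): 114x^2 + 76.
Outer (x from 0 to 2): 456.

Therefore ∮_C P dx + Q dy = 456.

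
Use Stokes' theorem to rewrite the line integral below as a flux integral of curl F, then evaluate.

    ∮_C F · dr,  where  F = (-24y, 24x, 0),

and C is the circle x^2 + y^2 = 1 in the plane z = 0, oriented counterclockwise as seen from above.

Let S be the flat disk x^2 + y^2 ≤ 1 in the plane z = 0, with upward unit normal n̂ = ẑ. By Stokes' theorem,

    ∮_C F · dr = ∬_S (∇ × F) · n̂ dS = ∬_D (curl F)_z dA,

where D is the disk x^2 + y^2 ≤ 1.

Compute the curl of F = (-24y, 24x, 0):
    (∇ × F)_x = ∂F_z/∂y - ∂F_y/∂z = 0,
    (∇ × F)_y = ∂F_x/∂z - ∂F_z/∂x = 0,
    (∇ × F)_z = ∂F_y/∂x - ∂F_x/∂y = 48.

On z = 0, (curl F)_z = 48.

Convert to polar (x = r cos θ, y = r sin θ, dA = r dr dθ); the integrand becomes 48, so

    ∬_D (curl F)_z dA = ∫_0^{2π} ∫_0^{1} (48) · r dr dθ.

Inner (r from 0 to 1): 24.
Outer (θ from 0 to 2π): 48π.

Therefore ∮_C F · dr = 48π.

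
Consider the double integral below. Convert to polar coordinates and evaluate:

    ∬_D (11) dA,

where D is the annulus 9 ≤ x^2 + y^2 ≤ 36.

The region D is 3 ≤ r ≤ 6, 0 ≤ θ ≤ 2π in polar coordinates, where x = r cos(θ), y = r sin(θ), and dA = r dr dθ.

Under the substitution, the integrand becomes 11, so

    ∬_D (11) dA = ∫_{0}^{2π} ∫_{3}^{6} (11) · r dr dθ.

Inner integral (in r): ∫_{3}^{6} (11) · r dr = 297/2.

Outer integral (in θ): ∫_{0}^{2π} (297/2) dθ = 297π.

Therefore ∬_D (11) dA = 297π.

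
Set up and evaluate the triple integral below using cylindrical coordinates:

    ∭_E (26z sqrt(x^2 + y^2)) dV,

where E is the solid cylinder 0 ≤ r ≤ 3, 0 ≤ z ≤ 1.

In cylindrical coordinates, x = r cos(θ), y = r sin(θ), z = z, and dV = r dr dθ dz.

The integrand becomes 26r z, so

    ∭_E (26z sqrt(x^2 + y^2)) dV = ∫_{0}^{2π} ∫_{0}^{3} ∫_{0}^{1} (26r z) · r dz dr dθ.

Inner (z): 13r^2.
Middle (r from 0 to 3): 117.
Outer (θ): 234π.

Therefore the triple integral equals 234π.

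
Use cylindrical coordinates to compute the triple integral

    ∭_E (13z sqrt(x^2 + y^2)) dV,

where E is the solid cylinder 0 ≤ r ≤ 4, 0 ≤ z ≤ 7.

In cylindrical coordinates, x = r cos(θ), y = r sin(θ), z = z, and dV = r dr dθ dz.

The integrand becomes 13r z, so

    ∭_E (13z sqrt(x^2 + y^2)) dV = ∫_{0}^{2π} ∫_{0}^{4} ∫_{0}^{7} (13r z) · r dz dr dθ.

Inner (z): 637r^2/2.
Middle (r from 0 to 4): 20384/3.
Outer (θ): 40768π/3.

Therefore the triple integral equals 40768π/3.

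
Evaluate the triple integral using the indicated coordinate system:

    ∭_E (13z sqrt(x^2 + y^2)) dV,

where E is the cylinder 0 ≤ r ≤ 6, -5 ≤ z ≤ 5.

In cylindrical coordinates, x = r cos(θ), y = r sin(θ), z = z, and dV = r dr dθ dz.

The integrand becomes 13r z, so

    ∭_E (13z sqrt(x^2 + y^2)) dV = ∫_{0}^{2π} ∫_{0}^{6} ∫_{-5}^{5} (13r z) · r dz dr dθ.

Inner (z): 0.
Middle (r from 0 to 6): 0.
Outer (θ): 0.

Therefore the triple integral equals 0.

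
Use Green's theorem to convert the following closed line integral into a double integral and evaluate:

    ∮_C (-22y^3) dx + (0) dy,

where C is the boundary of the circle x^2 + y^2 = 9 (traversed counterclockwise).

Green's theorem converts the closed line integral into a double integral over the enclosed region D:

    ∮_C P dx + Q dy = ∬_D (∂Q/∂x - ∂P/∂y) dA.

Here P = -22y^3, Q = 0, so

    ∂Q/∂x = 0,    ∂P/∂y = -66y^2,
    ∂Q/∂x - ∂P/∂y = 66y^2.

D is the region x^2 + y^2 ≤ 9. Evaluating the double integral:

In polar coordinates (x = r cos θ, y = r sin θ, dA = r dr dθ) the integrand becomes 66r^2sin(θ)^2, so

    ∬_D (66y^2) dA = ∫_0^{2π} ∫_0^{3} (66r^2sin(θ)^2) · r dr dθ.

Inner (r from 0 to 3): 2673sin(θ)^2/2.
Outer (θ from 0 to 2π): 2673π/2.

Therefore ∮_C P dx + Q dy = 2673π/2.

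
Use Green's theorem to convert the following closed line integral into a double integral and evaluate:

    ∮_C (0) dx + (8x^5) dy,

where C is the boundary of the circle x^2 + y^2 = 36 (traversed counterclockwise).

Green's theorem converts the closed line integral into a double integral over the enclosed region D:

    ∮_C P dx + Q dy = ∬_D (∂Q/∂x - ∂P/∂y) dA.

Here P = 0, Q = 8x^5, so

    ∂Q/∂x = 40x^4,    ∂P/∂y = 0,
    ∂Q/∂x - ∂P/∂y = 40x^4.

D is the region x^2 + y^2 ≤ 36. Evaluating the double integral:

In polar coordinates (x = r cos θ, y = r sin θ, dA = r dr dθ) the integrand becomes 40r^4cos(θ)^4, so

    ∬_D (40x^4) dA = ∫_0^{2π} ∫_0^{6} (40r^4cos(θ)^4) · r dr dθ.

Inner (r from 0 to 6): 311040cos(θ)^4.
Outer (θ from 0 to 2π): 233280π.

Therefore ∮_C P dx + Q dy = 233280π.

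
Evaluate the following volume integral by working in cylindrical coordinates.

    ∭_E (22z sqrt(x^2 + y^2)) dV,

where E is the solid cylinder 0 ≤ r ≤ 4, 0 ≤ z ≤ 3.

In cylindrical coordinates, x = r cos(θ), y = r sin(θ), z = z, and dV = r dr dθ dz.

The integrand becomes 22r z, so

    ∭_E (22z sqrt(x^2 + y^2)) dV = ∫_{0}^{2π} ∫_{0}^{4} ∫_{0}^{3} (22r z) · r dz dr dθ.

Inner (z): 99r^2.
Middle (r from 0 to 4): 2112.
Outer (θ): 4224π.

Therefore the triple integral equals 4224π.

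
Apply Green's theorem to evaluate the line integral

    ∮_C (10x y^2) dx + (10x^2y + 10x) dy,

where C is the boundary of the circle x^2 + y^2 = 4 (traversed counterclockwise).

Green's theorem converts the closed line integral into a double integral over the enclosed region D:

    ∮_C P dx + Q dy = ∬_D (∂Q/∂x - ∂P/∂y) dA.

Here P = 10x y^2, Q = 10x^2y + 10x, so

    ∂Q/∂x = 20x y + 10,    ∂P/∂y = 20x y,
    ∂Q/∂x - ∂P/∂y = 10.

D is the region x^2 + y^2 ≤ 4. Evaluating the double integral:

In polar coordinates (x = r cos θ, y = r sin θ, dA = r dr dθ) the integrand becomes 10, so

    ∬_D (10) dA = ∫_0^{2π} ∫_0^{2} (10) · r dr dθ.

Inner (r from 0 to 2): 20.
Outer (θ from 0 to 2π): 40π.

Therefore ∮_C P dx + Q dy = 40π.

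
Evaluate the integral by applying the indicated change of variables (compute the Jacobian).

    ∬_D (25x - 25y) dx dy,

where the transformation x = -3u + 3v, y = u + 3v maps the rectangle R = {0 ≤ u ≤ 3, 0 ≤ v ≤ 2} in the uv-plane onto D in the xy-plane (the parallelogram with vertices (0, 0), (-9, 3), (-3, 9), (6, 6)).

Compute the Jacobian determinant of (x, y) with respect to (u, v):

    ∂(x,y)/∂(u,v) = | -3  3 | = (-3)(3) - (3)(1) = -12.
                   | 1  3 |

Its absolute value is |J| = 12 (the area scaling factor).

Substituting x = -3u + 3v, y = u + 3v into the integrand,

    25x - 25y → -100u,

so the integral becomes

    ∬_R (-100u) · |J| du dv = ∫_0^3 ∫_0^2 (-1200u) dv du.

Inner (v): -2400u.
Outer (u): -10800.

Therefore ∬_D (25x - 25y) dx dy = -10800.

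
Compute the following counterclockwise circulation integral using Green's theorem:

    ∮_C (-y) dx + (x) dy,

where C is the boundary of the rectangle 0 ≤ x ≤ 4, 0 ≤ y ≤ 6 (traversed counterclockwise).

Green's theorem converts the closed line integral into a double integral over the enclosed region D:

    ∮_C P dx + Q dy = ∬_D (∂Q/∂x - ∂P/∂y) dA.

Here P = -y, Q = x, so

    ∂Q/∂x = 1,    ∂P/∂y = -1,
    ∂Q/∂x - ∂P/∂y = 2.

D is the region 0 ≤ x ≤ 4, 0 ≤ y ≤ 6. Evaluating the double integral:

    ∬_D (2) dA = ∫_0^{4} ∫_0^{6} (2) dy dx.

Inner (y from 0 to 6): 12.
Outer (x from 0 to 4): 48.

Therefore ∮_C P dx + Q dy = 48.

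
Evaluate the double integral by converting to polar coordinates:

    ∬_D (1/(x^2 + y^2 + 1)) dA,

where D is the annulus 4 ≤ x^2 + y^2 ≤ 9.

The region D is 2 ≤ r ≤ 3, 0 ≤ θ ≤ 2π in polar coordinates, where x = r cos(θ), y = r sin(θ), and dA = r dr dθ.

Under the substitution, the integrand becomes 1/(r^2 + 1), so

    ∬_D (1/(x^2 + y^2 + 1)) dA = ∫_{0}^{2π} ∫_{2}^{3} (1/(r^2 + 1)) · r dr dθ.

Inner integral (in r): ∫_{2}^{3} (1/(r^2 + 1)) · r dr = log(2)/2.

Outer integral (in θ): ∫_{0}^{2π} (log(2)/2) dθ = π log(2).

Therefore ∬_D (1/(x^2 + y^2 + 1)) dA = π log(2).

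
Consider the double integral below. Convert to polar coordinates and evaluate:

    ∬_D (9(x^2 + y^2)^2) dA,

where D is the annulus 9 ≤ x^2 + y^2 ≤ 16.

The region D is 3 ≤ r ≤ 4, 0 ≤ θ ≤ 2π in polar coordinates, where x = r cos(θ), y = r sin(θ), and dA = r dr dθ.

Under the substitution, the integrand becomes 9r^4, so

    ∬_D (9(x^2 + y^2)^2) dA = ∫_{0}^{2π} ∫_{3}^{4} (9r^4) · r dr dθ.

Inner integral (in r): ∫_{3}^{4} (9r^4) · r dr = 10101/2.

Outer integral (in θ): ∫_{0}^{2π} (10101/2) dθ = 10101π.

Therefore ∬_D (9(x^2 + y^2)^2) dA = 10101π.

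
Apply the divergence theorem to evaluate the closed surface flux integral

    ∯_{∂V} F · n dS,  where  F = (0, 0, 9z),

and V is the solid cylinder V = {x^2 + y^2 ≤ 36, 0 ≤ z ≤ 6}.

By the divergence theorem,

    ∯_{∂V} F · n dS = ∭_V (∇ · F) dV.

Compute the divergence:
    ∇ · F = ∂F_x/∂x + ∂F_y/∂y + ∂F_z/∂z = 0 + 0 + 9 = 9.

In cylindrical coordinates, x = r cos(θ), y = r sin(θ), z = z, dV = r dr dθ dz, with 0 ≤ r ≤ 6, 0 ≤ θ ≤ 2π, 0 ≤ z ≤ 6.

The integrand, after substitution and multiplying by the volume element, becomes (9) · r, so

    ∭_V (∇·F) dV = ∫_0^{2π} ∫_0^{6} ∫_0^{6} (9) · r dz dr dθ.

Inner (z from 0 to 6): 54r.
Middle (r from 0 to 6): 972.
Outer (θ from 0 to 2π): 1944π.

Therefore ∯_{∂V} F · n dS = 1944π.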